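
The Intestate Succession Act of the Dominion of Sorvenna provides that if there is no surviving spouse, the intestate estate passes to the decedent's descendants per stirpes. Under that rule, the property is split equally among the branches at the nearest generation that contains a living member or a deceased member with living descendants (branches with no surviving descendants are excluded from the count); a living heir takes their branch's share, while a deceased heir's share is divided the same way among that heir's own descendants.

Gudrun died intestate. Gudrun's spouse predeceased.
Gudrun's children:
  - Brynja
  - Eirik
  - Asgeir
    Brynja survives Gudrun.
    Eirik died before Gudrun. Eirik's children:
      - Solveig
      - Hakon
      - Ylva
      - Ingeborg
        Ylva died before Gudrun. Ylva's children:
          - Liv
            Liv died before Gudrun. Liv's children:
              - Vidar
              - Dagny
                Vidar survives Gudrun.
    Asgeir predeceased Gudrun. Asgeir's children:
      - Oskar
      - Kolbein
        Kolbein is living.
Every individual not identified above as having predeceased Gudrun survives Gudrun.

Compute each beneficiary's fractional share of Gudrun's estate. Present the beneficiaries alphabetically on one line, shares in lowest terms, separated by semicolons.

There is no surviving spouse, so the entire estate passes to Gudrun's descendants per stirpes.
The estate is divided into 3 equal shares of 1/3 among Brynja, Eirik, Asgeir.
Brynja is living and takes 1/3.
Eirik predeceased; the 1/3 allotted to Eirik's branch passes to Eirik's issue by representation.
The 1/3 is divided into 4 equal shares of 1/12 among Solveig, Hakon, Ylva, Ingeborg.
Solveig is living and takes 1/12.
Hakon is living and takes 1/12.
Ylva predeceased; the 1/12 allotted to Ylva's branch passes to Ylva's issue by representation.
Liv's line is the sole branch at this level, so the full 1/12 passes to Liv's issue by representation.
The 1/12 is divided into 2 equal shares of 1/24 among Vidar, Dagny.
Vidar is living and takes 1/24.
Dagny is living and takes 1/24.
Ingeborg is living and takes 1/12.
Asgeir predeceased; the 1/3 allotted to Asgeir's branch passes to Asgeir's issue by representation.
The 1/3 is divided into 2 equal shares of 1/6 among Oskar, Kolbein.
Oskar is living and takes 1/6.
Kolbein is living and takes 1/6.

Brynja 1/3; Dagny 1/24; Hakon 1/12; Ingeborg 1/12; Kolbein 1/6; Oskar 1/6; Solveig 1/12; Vidar 1/24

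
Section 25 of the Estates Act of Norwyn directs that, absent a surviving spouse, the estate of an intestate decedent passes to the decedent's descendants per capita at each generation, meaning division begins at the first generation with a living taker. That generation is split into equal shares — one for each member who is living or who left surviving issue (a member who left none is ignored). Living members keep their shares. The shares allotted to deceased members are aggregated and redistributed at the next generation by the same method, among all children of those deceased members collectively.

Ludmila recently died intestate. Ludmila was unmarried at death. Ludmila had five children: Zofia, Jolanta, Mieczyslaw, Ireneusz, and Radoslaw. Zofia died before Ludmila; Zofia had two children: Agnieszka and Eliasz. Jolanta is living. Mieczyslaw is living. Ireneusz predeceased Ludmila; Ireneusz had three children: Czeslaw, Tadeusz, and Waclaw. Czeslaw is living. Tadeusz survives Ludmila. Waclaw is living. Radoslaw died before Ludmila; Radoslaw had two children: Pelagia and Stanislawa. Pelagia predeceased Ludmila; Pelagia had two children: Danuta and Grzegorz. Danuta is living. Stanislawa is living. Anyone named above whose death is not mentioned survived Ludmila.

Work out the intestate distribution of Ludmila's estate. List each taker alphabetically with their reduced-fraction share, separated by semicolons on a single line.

Agnieszka 3/35; Czeslaw 3/35; Danuta 3/70; Eliasz 3/35; Grzegorz 3/70; Jolanta 1/5; Mieczyslaw 1/5; Stanislawa 3/35; Tadeusz 3/35; Waclaw 3/35

There is no surviving spouse, so the entire estate passes to Ludmila's descendants per capita at each generation.
At generation 1 (Zofia, Jolanta, Mieczyslaw, Ireneusz, Radoslaw) there are 5 shares of (1)/5 = 1/5 each.
Living: Jolanta and Mieczyslaw — each takes 1/5.
Deceased: Zofia, Ireneusz, and Radoslaw. Their combined 3/5 is pooled and carried to generation 2.
At generation 2 (Agnieszka, Eliasz, Czeslaw, Tadeusz, Waclaw, Pelagia, Stanislawa) there are 7 shares of (3/5)/7 = 3/35 each.
Living: Agnieszka, Eliasz, Czeslaw, Tadeusz, Waclaw, and Stanislawa — each takes 3/35.
Deceased: Pelagia. That 3/35 share is carried to generation 3.
At generation 3 (Danuta, Grzegorz) there are 2 shares of (3/35)/2 = 3/70 each.
Living: Danuta and Grzegorz — each takes 3/70.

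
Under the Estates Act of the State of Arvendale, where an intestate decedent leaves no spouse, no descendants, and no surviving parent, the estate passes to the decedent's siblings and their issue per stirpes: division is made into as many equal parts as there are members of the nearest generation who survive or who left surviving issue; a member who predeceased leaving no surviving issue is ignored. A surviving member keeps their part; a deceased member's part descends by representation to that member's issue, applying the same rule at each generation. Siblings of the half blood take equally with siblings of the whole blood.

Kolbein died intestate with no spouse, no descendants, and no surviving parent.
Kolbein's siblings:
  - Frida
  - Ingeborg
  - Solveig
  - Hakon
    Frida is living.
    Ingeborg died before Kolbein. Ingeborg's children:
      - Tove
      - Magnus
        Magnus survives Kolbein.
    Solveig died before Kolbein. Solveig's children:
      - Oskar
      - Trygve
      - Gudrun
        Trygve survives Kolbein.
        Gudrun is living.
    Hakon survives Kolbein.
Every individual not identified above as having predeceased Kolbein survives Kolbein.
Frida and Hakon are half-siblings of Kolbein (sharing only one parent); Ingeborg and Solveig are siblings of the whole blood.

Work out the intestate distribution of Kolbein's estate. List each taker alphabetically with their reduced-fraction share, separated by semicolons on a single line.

No spouse, descendants, or parent survives, so the estate passes to Kolbein's siblings per stirpes.
Half-blood and whole-blood siblings take equally under the stated rule.
The estate is divided into 4 equal shares of 1/4 among Frida, Ingeborg, Solveig, Hakon.
Frida is living and takes 1/4.
Ingeborg predeceased; the 1/4 allotted to Ingeborg's branch passes to Ingeborg's issue by representation.
The 1/4 is divided into 2 equal shares of 1/8 among Tove, Magnus.
Tove is living and takes 1/8.
Magnus is living and takes 1/8.
Solveig predeceased; the 1/4 allotted to Solveig's branch passes to Solveig's issue by representation.
The 1/4 is divided into 3 equal shares of 1/12 among Oskar, Trygve, Gudrun.
Oskar is living and takes 1/12.
Trygve is living and takes 1/12.
Gudrun is living and takes 1/12.
Hakon is living and takes 1/4.

Frida 1/4; Gudrun 1/12; Hakon 1/4; Magnus 1/8; Oskar 1/12; Tove 1/8; Trygve 1/12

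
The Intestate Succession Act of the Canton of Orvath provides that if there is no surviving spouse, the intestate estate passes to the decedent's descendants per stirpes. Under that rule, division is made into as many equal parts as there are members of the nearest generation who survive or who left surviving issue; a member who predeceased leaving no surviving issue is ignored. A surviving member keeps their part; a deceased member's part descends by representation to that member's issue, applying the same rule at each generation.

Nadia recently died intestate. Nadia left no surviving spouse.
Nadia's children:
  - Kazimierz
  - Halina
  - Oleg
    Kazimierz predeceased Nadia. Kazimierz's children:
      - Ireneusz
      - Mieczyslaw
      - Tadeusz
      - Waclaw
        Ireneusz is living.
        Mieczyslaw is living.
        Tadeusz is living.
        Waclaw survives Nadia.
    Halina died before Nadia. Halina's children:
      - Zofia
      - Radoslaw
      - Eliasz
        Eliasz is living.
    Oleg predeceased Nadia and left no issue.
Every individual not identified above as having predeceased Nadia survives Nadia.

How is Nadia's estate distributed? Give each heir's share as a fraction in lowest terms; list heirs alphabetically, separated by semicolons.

Eliasz 1/6; Ireneusz 1/8; Mieczyslaw 1/8; Radoslaw 1/6; Tadeusz 1/8; Waclaw 1/8; Zofia 1/6

There is no surviving spouse, so the entire estate passes to Nadia's descendants per stirpes.
Oleg left no surviving issue, so that branch lapses and is disregarded.
The estate is divided into 2 equal shares of 1/2 among Kazimierz, Halina.
Kazimierz predeceased; the 1/2 allotted to Kazimierz's branch passes to Kazimierz's issue by representation.
The 1/2 is divided into 4 equal shares of 1/8 among Ireneusz, Mieczyslaw, Tadeusz, Waclaw.
Ireneusz is living and takes 1/8.
Mieczyslaw is living and takes 1/8.
Tadeusz is living and takes 1/8.
Waclaw is living and takes 1/8.
Halina predeceased; the 1/2 allotted to Halina's branch passes to Halina's issue by representation.
The 1/2 is divided into 3 equal shares of 1/6 among Zofia, Radoslaw, Eliasz.
Zofia is living and takes 1/6.
Radoslaw is living and takes 1/6.
Eliasz is living and takes 1/6.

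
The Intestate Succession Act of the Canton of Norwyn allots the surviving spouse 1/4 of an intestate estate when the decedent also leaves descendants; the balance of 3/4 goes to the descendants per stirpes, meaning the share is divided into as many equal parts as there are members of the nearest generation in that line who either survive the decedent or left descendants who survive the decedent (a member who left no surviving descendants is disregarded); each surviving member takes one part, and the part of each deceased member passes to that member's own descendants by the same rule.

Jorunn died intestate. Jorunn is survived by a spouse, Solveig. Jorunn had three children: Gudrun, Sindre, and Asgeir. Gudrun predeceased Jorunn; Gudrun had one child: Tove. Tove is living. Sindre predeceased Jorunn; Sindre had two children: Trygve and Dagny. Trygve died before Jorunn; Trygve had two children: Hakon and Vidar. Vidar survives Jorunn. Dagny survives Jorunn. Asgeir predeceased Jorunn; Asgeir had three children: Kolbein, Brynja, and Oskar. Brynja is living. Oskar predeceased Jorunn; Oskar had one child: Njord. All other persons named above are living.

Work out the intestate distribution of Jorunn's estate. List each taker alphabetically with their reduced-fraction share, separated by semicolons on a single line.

Brynja 1/12; Dagny 1/8; Hakon 1/16; Kolbein 1/12; Njord 1/12; Solveig 1/4; Tove 1/4; Vidar 1/16

Solveig, as surviving spouse, takes 1/4.
The remaining 3/4 passes to Jorunn's descendants per stirpes.
The 3/4 is divided into 3 equal shares of 1/4 among Gudrun, Sindre, Asgeir.
Gudrun predeceased; the 1/4 allotted to Gudrun's branch passes to Gudrun's issue by representation.
Tove is the sole taker at this level and receives the full 1/4.
Sindre predeceased; the 1/4 allotted to Sindre's branch passes to Sindre's issue by representation.
The 1/4 is divided into 2 equal shares of 1/8 among Trygve, Dagny.
Trygve predeceased; the 1/8 allotted to Trygve's branch passes to Trygve's issue by representation.
The 1/8 is divided into 2 equal shares of 1/16 among Hakon, Vidar.
Hakon is living and takes 1/16.
Vidar is living and takes 1/16.
Dagny is living and takes 1/8.
Asgeir predeceased; the 1/4 allotted to Asgeir's branch passes to Asgeir's issue by representation.
The 1/4 is divided into 3 equal shares of 1/12 among Kolbein, Brynja, Oskar.
Kolbein is living and takes 1/12.
Brynja is living and takes 1/12.
Oskar predeceased; the 1/12 allotted to Oskar's branch passes to Oskar's issue by representation.
Njord is the sole taker at this level and receives the full 1/12.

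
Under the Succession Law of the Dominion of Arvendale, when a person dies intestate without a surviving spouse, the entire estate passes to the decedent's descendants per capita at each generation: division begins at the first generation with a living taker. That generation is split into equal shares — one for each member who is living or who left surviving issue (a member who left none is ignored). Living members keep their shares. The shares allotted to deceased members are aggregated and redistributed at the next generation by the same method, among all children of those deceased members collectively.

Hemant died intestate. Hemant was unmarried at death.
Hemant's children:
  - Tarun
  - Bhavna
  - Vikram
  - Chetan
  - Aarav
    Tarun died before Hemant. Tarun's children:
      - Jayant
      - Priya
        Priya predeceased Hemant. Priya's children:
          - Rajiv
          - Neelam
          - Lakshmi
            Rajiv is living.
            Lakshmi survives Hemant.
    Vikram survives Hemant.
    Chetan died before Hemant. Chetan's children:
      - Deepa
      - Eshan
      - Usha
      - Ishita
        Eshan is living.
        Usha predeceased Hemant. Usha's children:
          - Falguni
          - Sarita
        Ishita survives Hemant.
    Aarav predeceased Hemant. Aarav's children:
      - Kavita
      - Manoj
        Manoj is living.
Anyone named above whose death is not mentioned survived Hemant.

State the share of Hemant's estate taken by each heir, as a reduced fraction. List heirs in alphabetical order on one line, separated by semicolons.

There is no surviving spouse, so the entire estate passes to Hemant's descendants per capita at each generation.
At generation 1 (Tarun, Bhavna, Vikram, Chetan, Aarav) there are 5 shares of (1)/5 = 1/5 each.
Living: Bhavna and Vikram — each takes 1/5.
Deceased: Tarun, Chetan, and Aarav. Their combined 3/5 is pooled and carried to generation 2.
At generation 2 (Jayant, Priya, Deepa, Eshan, Usha, Ishita, Kavita, Manoj) there are 8 shares of (3/5)/8 = 3/40 each.
Living: Jayant, Deepa, Eshan, Ishita, Kavita, and Manoj — each takes 3/40.
Deceased: Priya and Usha. Their combined 3/20 is pooled and carried to generation 3.
At generation 3 (Rajiv, Neelam, Lakshmi, Falguni, Sarita) there are 5 shares of (3/20)/5 = 3/100 each.
Living: Rajiv, Neelam, Lakshmi, Falguni, and Sarita — each takes 3/100.

Bhavna 1/5; Deepa 3/40; Eshan 3/40; Falguni 3/100; Ishita 3/40; Jayant 3/40; Kavita 3/40; Lakshmi 3/100; Manoj 3/40; Neelam 3/100; Rajiv 3/100; Sarita 3/100; Vikram 1/5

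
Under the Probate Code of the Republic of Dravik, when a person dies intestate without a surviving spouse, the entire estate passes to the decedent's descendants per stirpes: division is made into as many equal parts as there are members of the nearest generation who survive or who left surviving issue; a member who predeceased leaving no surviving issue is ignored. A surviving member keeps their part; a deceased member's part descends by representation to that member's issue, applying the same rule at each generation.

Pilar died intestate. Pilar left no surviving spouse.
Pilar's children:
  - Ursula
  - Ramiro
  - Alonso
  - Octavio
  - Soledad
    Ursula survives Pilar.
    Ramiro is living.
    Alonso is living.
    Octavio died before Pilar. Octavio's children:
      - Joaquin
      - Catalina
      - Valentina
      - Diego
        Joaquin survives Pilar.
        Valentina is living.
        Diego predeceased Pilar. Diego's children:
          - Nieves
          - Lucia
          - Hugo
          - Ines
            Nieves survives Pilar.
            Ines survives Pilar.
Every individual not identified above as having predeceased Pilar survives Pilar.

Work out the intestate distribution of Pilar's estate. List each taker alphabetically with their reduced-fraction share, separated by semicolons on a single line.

There is no surviving spouse, so the entire estate passes to Pilar's descendants per stirpes.
The estate is divided into 5 equal shares of 1/5 among Ursula, Ramiro, Alonso, Octavio, Soledad.
Ursula is living and takes 1/5.
Ramiro is living and takes 1/5.
Alonso is living and takes 1/5.
Octavio predeceased; the 1/5 allotted to Octavio's branch passes to Octavio's issue by representation.
The 1/5 is divided into 4 equal shares of 1/20 among Joaquin, Catalina, Valentina, Diego.
Joaquin is living and takes 1/20.
Catalina is living and takes 1/20.
Valentina is living and takes 1/20.
Diego predeceased; the 1/20 allotted to Diego's branch passes to Diego's issue by representation.
The 1/20 is divided into 4 equal shares of 1/80 among Nieves, Lucia, Hugo, Ines.
Nieves is living and takes 1/80.
Lucia is living and takes 1/80.
Hugo is living and takes 1/80.
Ines is living and takes 1/80.
Soledad is living and takes 1/5.

Alonso 1/5; Catalina 1/20; Hugo 1/80; Ines 1/80; Joaquin 1/20; Lucia 1/80; Nieves 1/80; Ramiro 1/5; Soledad 1/5; Ursula 1/5; Valentina 1/20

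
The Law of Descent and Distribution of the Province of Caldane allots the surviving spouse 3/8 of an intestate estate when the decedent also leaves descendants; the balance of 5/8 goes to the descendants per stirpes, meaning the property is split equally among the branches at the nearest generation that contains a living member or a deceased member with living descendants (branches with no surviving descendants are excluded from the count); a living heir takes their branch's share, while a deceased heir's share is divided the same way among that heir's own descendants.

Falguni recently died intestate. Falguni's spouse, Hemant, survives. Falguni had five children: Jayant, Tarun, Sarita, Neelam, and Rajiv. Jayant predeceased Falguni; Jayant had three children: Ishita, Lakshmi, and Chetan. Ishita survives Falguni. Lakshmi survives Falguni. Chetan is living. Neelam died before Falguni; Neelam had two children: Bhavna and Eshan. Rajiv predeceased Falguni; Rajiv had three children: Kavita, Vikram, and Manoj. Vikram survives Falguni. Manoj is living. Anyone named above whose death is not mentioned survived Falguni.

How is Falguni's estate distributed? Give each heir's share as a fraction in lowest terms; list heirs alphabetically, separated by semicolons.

Hemant, as surviving spouse, takes 3/8.
The remaining 5/8 passes to Falguni's descendants per stirpes.
The 5/8 is divided into 5 equal shares of 1/8 among Jayant, Tarun, Sarita, Neelam, Rajiv.
Jayant predeceased; the 1/8 allotted to Jayant's branch passes to Jayant's issue by representation.
The 1/8 is divided into 3 equal shares of 1/24 among Ishita, Lakshmi, Chetan.
Ishita is living and takes 1/24.
Lakshmi is living and takes 1/24.
Chetan is living and takes 1/24.
Tarun is living and takes 1/8.
Sarita is living and takes 1/8.
Neelam predeceased; the 1/8 allotted to Neelam's branch passes to Neelam's issue by representation.
The 1/8 is divided into 2 equal shares of 1/16 among Bhavna, Eshan.
Bhavna is living and takes 1/16.
Eshan is living and takes 1/16.
Rajiv predeceased; the 1/8 allotted to Rajiv's branch passes to Rajiv's issue by representation.
The 1/8 is divided into 3 equal shares of 1/24 among Kavita, Vikram, Manoj.
Kavita is living and takes 1/24.
Vikram is living and takes 1/24.
Manoj is living and takes 1/24.

Bhavna 1/16; Chetan 1/24; Eshan 1/16; Hemant 3/8; Ishita 1/24; Kavita 1/24; Lakshmi 1/24; Manoj 1/24; Sarita 1/8; Tarun 1/8; Vikram 1/24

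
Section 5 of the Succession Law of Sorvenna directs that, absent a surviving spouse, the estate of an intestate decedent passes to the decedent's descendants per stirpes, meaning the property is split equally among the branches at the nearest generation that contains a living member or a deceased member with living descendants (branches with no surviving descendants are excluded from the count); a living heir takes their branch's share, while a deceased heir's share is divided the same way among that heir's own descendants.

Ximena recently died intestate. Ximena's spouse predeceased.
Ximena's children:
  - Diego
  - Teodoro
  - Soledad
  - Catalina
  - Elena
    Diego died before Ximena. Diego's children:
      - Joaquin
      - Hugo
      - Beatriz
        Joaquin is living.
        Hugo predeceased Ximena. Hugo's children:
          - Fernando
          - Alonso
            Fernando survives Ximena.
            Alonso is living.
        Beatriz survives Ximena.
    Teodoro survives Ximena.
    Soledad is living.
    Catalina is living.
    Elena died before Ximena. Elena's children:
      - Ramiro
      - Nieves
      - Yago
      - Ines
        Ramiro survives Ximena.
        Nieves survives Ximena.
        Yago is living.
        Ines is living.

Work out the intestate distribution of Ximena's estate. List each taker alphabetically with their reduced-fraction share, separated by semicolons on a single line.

Alonso 1/30; Beatriz 1/15; Catalina 1/5; Fernando 1/30; Ines 1/20; Joaquin 1/15; Nieves 1/20; Ramiro 1/20; Soledad 1/5; Teodoro 1/5; Yago 1/20

There is no surviving spouse, so the entire estate passes to Ximena's descendants per stirpes.
The estate is divided into 5 equal shares of 1/5 among Diego, Teodoro, Soledad, Catalina, Elena.
Diego predeceased; the 1/5 allotted to Diego's branch passes to Diego's issue by representation.
The 1/5 is divided into 3 equal shares of 1/15 among Joaquin, Hugo, Beatriz.
Joaquin is living and takes 1/15.
Hugo predeceased; the 1/15 allotted to Hugo's branch passes to Hugo's issue by representation.
The 1/15 is divided into 2 equal shares of 1/30 among Fernando, Alonso.
Fernando is living and takes 1/30.
Alonso is living and takes 1/30.
Beatriz is living and takes 1/15.
Teodoro is living and takes 1/5.
Soledad is living and takes 1/5.
Catalina is living and takes 1/5.
Elena predeceased; the 1/5 allotted to Elena's branch passes to Elena's issue by representation.
The 1/5 is divided into 4 equal shares of 1/20 among Ramiro, Nieves, Yago, Ines.
Ramiro is living and takes 1/20.
Nieves is living and takes 1/20.
Yago is living and takes 1/20.
Ines is living and takes 1/20.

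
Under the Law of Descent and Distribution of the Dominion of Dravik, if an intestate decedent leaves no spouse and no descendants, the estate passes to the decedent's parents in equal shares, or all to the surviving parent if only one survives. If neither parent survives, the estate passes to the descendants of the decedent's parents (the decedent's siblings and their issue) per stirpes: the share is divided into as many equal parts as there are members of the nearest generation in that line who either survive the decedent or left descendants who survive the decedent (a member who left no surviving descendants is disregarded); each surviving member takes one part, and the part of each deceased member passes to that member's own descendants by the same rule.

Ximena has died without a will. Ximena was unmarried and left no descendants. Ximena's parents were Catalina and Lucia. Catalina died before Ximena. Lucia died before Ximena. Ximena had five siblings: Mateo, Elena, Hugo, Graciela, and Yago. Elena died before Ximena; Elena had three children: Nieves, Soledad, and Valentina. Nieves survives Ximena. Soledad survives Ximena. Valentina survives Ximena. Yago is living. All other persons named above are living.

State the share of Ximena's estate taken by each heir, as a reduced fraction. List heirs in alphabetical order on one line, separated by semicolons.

Graciela 1/5; Hugo 1/5; Mateo 1/5; Nieves 1/15; Soledad 1/15; Valentina 1/15; Yago 1/5

Neither parent survives and there are no descendants, so the estate passes to Ximena's siblings and their issue per stirpes.
The estate is divided into 5 equal shares of 1/5 among Mateo, Elena, Hugo, Graciela, Yago.
Mateo is living and takes 1/5.
Elena predeceased; the 1/5 allotted to Elena's branch passes to Elena's issue by representation.
The 1/5 is divided into 3 equal shares of 1/15 among Nieves, Soledad, Valentina.
Nieves is living and takes 1/15.
Soledad is living and takes 1/15.
Valentina is living and takes 1/15.
Hugo is living and takes 1/5.
Graciela is living and takes 1/5.
Yago is living and takes 1/5.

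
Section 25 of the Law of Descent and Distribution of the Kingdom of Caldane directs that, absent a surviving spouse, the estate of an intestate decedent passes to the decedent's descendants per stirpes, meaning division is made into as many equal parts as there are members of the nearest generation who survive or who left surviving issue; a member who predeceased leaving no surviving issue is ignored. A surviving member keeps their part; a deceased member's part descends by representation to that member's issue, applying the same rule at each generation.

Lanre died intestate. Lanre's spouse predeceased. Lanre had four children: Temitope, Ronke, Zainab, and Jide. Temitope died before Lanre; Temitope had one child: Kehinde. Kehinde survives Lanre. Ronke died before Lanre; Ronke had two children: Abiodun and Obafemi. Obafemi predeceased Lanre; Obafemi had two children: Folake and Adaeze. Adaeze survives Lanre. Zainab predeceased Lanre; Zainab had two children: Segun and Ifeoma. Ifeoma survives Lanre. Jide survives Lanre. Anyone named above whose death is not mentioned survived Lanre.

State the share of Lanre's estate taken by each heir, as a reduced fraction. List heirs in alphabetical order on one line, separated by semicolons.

Abiodun 1/8; Adaeze 1/16; Folake 1/16; Ifeoma 1/8; Jide 1/4; Kehinde 1/4; Segun 1/8

There is no surviving spouse, so the entire estate passes to Lanre's descendants per stirpes.
The estate is divided into 4 equal shares of 1/4 among Temitope, Ronke, Zainab, Jide.
Temitope predeceased; the 1/4 allotted to Temitope's branch passes to Temitope's issue by representation.
Kehinde is the sole taker at this level and receives the full 1/4.
Ronke predeceased; the 1/4 allotted to Ronke's branch passes to Ronke's issue by representation.
The 1/4 is divided into 2 equal shares of 1/8 among Abiodun, Obafemi.
Abiodun is living and takes 1/8.
Obafemi predeceased; the 1/8 allotted to Obafemi's branch passes to Obafemi's issue by representation.
The 1/8 is divided into 2 equal shares of 1/16 among Folake, Adaeze.
Folake is living and takes 1/16.
Adaeze is living and takes 1/16.
Zainab predeceased; the 1/4 allotted to Zainab's branch passes to Zainab's issue by representation.
The 1/4 is divided into 2 equal shares of 1/8 among Segun, Ifeoma.
Segun is living and takes 1/8.
Ifeoma is living and takes 1/8.
Jide is living and takes 1/4.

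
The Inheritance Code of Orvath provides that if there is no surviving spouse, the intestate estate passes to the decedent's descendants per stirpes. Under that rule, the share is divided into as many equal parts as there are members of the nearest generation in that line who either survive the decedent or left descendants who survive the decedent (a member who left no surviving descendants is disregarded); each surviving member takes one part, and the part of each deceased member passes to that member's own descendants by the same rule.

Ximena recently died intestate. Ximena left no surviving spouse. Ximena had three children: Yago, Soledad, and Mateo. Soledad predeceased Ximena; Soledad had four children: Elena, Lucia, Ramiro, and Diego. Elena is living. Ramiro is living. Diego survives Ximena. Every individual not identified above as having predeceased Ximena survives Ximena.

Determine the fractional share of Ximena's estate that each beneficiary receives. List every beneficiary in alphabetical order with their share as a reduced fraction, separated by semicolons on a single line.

Diego 1/12; Elena 1/12; Lucia 1/12; Mateo 1/3; Ramiro 1/12; Yago 1/3

There is no surviving spouse, so the entire estate passes to Ximena's descendants per stirpes.
The estate is divided into 3 equal shares of 1/3 among Yago, Soledad, Mateo.
Yago is living and takes 1/3.
Soledad predeceased; the 1/3 allotted to Soledad's branch passes to Soledad's issue by representation.
The 1/3 is divided into 4 equal shares of 1/12 among Elena, Lucia, Ramiro, Diego.
Elena is living and takes 1/12.
Lucia is living and takes 1/12.
Ramiro is living and takes 1/12.
Diego is living and takes 1/12.
Mateo is living and takes 1/3.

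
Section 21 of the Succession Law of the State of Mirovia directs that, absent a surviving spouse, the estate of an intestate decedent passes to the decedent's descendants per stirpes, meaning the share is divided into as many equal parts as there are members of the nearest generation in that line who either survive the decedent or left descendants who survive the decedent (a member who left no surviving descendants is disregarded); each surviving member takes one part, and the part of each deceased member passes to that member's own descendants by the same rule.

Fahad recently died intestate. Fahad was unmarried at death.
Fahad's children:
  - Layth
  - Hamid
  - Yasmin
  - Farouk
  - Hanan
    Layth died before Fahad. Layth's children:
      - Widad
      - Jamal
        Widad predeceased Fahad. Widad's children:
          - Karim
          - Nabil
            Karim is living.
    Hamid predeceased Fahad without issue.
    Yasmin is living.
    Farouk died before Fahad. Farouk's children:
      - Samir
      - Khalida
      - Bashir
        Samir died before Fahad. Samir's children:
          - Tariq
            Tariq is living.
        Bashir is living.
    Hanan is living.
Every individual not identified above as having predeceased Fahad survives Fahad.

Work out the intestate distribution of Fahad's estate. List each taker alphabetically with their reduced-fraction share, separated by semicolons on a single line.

There is no surviving spouse, so the entire estate passes to Fahad's descendants per stirpes.
Hamid left no surviving issue, so that branch lapses and is disregarded.
The estate is divided into 4 equal shares of 1/4 among Layth, Yasmin, Farouk, Hanan.
Layth predeceased; the 1/4 allotted to Layth's branch passes to Layth's issue by representation.
The 1/4 is divided into 2 equal shares of 1/8 among Widad, Jamal.
Widad predeceased; the 1/8 allotted to Widad's branch passes to Widad's issue by representation.
The 1/8 is divided into 2 equal shares of 1/16 among Karim, Nabil.
Karim is living and takes 1/16.
Nabil is living and takes 1/16.
Jamal is living and takes 1/8.
Yasmin is living and takes 1/4.
Farouk predeceased; the 1/4 allotted to Farouk's branch passes to Farouk's issue by representation.
The 1/4 is divided into 3 equal shares of 1/12 among Samir, Khalida, Bashir.
Samir predeceased; the 1/12 allotted to Samir's branch passes to Samir's issue by representation.
Tariq is the sole taker at this level and receives the full 1/12.
Khalida is living and takes 1/12.
Bashir is living and takes 1/12.
Hanan is living and takes 1/4.

Bashir 1/12; Hanan 1/4; Jamal 1/8; Karim 1/16; Khalida 1/12; Nabil 1/16; Tariq 1/12; Yasmin 1/4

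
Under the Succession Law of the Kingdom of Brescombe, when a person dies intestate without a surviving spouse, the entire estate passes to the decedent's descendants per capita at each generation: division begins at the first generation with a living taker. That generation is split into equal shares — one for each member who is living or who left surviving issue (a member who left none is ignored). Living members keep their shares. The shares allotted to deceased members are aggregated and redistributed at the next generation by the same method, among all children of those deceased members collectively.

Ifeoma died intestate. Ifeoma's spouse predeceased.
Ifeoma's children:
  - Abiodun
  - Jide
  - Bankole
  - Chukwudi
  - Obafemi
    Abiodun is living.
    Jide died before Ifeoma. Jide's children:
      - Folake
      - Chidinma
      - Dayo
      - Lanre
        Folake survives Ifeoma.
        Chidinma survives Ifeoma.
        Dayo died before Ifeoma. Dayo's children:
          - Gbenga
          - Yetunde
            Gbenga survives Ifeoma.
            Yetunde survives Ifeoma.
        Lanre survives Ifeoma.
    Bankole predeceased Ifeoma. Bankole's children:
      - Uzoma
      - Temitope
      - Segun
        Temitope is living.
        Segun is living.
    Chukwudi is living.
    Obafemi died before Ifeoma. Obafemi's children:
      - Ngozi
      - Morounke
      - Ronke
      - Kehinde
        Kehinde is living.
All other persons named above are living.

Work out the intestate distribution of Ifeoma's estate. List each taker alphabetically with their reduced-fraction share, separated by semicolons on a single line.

Abiodun 1/5; Chidinma 3/55; Chukwudi 1/5; Folake 3/55; Gbenga 3/110; Kehinde 3/55; Lanre 3/55; Morounke 3/55; Ngozi 3/55; Ronke 3/55; Segun 3/55; Temitope 3/55; Uzoma 3/55; Yetunde 3/110

There is no surviving spouse, so the entire estate passes to Ifeoma's descendants per capita at each generation.
At generation 1 (Abiodun, Jide, Bankole, Chukwudi, Obafemi) there are 5 shares of (1)/5 = 1/5 each.
Living: Abiodun and Chukwudi — each takes 1/5.
Deceased: Jide, Bankole, and Obafemi. Their combined 3/5 is pooled and carried to generation 2.
At generation 2 (Folake, Chidinma, Dayo, Lanre, Uzoma, Temitope, Segun, Ngozi, Morounke, Ronke, Kehinde) there are 11 shares of (3/5)/11 = 3/55 each.
Living: Folake, Chidinma, Lanre, Uzoma, Temitope, Segun, Ngozi, Morounke, Ronke, and Kehinde — each takes 3/55.
Deceased: Dayo. That 3/55 share is carried to generation 3.
At generation 3 (Gbenga, Yetunde) there are 2 shares of (3/55)/2 = 3/110 each.
Living: Gbenga and Yetunde — each takes 3/110.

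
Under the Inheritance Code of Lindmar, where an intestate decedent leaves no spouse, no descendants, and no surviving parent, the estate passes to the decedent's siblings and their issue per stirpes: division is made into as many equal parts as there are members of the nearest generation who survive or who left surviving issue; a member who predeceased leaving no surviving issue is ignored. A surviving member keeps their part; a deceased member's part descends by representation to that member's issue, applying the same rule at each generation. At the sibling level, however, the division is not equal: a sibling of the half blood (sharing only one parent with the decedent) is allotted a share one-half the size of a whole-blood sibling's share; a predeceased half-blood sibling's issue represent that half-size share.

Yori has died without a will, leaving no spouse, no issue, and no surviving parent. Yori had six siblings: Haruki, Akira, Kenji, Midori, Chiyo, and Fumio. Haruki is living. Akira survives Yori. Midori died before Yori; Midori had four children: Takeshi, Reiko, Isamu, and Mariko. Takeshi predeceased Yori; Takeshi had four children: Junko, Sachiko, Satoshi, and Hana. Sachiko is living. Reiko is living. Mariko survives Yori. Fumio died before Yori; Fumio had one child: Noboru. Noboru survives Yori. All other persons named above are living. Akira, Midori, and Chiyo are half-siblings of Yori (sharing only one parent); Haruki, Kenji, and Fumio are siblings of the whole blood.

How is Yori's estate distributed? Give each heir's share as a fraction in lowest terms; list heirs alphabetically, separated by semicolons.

No spouse, descendants, or parent survives, so the estate passes to Yori's siblings per stirpes.
Half-blood siblings count for one-half the weight of whole-blood siblings at the initial division.
Dividing 1 in proportion to weights (total weight 9/2): Haruki (weight 1) → 2/9; Akira (weight 1/2) → 1/9; Kenji (weight 1) → 2/9; Midori (weight 1/2) → 1/9; Chiyo (weight 1/2) → 1/9; Fumio (weight 1) → 2/9.
Haruki is living and takes 2/9.
Akira is living and takes 1/9.
Kenji is living and takes 2/9.
Midori predeceased; the 1/9 allotted to Midori's branch passes to Midori's issue by representation.
The 1/9 is divided into 4 equal shares of 1/36 among Takeshi, Reiko, Isamu, Mariko.
Takeshi predeceased; the 1/36 allotted to Takeshi's branch passes to Takeshi's issue by representation.
The 1/36 is divided into 4 equal shares of 1/144 among Junko, Sachiko, Satoshi, Hana.
Junko is living and takes 1/144.
Sachiko is living and takes 1/144.
Satoshi is living and takes 1/144.
Hana is living and takes 1/144.
Reiko is living and takes 1/36.
Isamu is living and takes 1/36.
Mariko is living and takes 1/36.
Chiyo is living and takes 1/9.
Fumio predeceased; the 2/9 allotted to Fumio's branch passes to Fumio's issue by representation.
Noboru is the sole taker at this level and receives the full 2/9.

Akira 1/9; Chiyo 1/9; Hana 1/144; Haruki 2/9; Isamu 1/36; Junko 1/144; Kenji 2/9; Mariko 1/36; Noboru 2/9; Reiko 1/36; Sachiko 1/144; Satoshi 1/144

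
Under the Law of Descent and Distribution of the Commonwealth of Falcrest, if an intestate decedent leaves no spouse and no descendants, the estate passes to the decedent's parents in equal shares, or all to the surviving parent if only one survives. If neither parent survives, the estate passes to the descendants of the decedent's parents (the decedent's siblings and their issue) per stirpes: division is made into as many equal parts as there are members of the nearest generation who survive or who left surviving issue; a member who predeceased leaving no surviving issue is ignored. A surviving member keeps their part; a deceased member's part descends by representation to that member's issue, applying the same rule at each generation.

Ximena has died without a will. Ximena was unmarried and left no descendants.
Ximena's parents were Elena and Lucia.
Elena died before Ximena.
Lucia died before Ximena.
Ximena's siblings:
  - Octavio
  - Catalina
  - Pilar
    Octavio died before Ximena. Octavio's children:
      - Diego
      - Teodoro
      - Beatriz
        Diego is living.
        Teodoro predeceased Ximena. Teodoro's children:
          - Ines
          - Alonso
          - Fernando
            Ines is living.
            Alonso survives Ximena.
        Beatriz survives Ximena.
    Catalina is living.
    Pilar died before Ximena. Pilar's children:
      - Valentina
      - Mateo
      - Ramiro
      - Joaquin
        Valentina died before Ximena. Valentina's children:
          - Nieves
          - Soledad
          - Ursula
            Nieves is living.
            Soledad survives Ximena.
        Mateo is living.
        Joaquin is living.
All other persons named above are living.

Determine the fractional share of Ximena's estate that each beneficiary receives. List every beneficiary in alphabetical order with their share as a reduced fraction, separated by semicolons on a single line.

Alonso 1/27; Beatriz 1/9; Catalina 1/3; Diego 1/9; Fernando 1/27; Ines 1/27; Joaquin 1/12; Mateo 1/12; Nieves 1/36; Ramiro 1/12; Soledad 1/36; Ursula 1/36

Neither parent survives and there are no descendants, so the estate passes to Ximena's siblings and their issue per stirpes.
The estate is divided into 3 equal shares of 1/3 among Octavio, Catalina, Pilar.
Octavio predeceased; the 1/3 allotted to Octavio's branch passes to Octavio's issue by representation.
The 1/3 is divided into 3 equal shares of 1/9 among Diego, Teodoro, Beatriz.
Diego is living and takes 1/9.
Teodoro predeceased; the 1/9 allotted to Teodoro's branch passes to Teodoro's issue by representation.
The 1/9 is divided into 3 equal shares of 1/27 among Ines, Alonso, Fernando.
Ines is living and takes 1/27.
Alonso is living and takes 1/27.
Fernando is living and takes 1/27.
Beatriz is living and takes 1/9.
Catalina is living and takes 1/3.
Pilar predeceased; the 1/3 allotted to Pilar's branch passes to Pilar's issue by representation.
The 1/3 is divided into 4 equal shares of 1/12 among Valentina, Mateo, Ramiro, Joaquin.
Valentina predeceased; the 1/12 allotted to Valentina's branch passes to Valentina's issue by representation.
The 1/12 is divided into 3 equal shares of 1/36 among Nieves, Soledad, Ursula.
Nieves is living and takes 1/36.
Soledad is living and takes 1/36.
Ursula is living and takes 1/36.
Mateo is living and takes 1/12.
Ramiro is living and takes 1/12.
Joaquin is living and takes 1/12.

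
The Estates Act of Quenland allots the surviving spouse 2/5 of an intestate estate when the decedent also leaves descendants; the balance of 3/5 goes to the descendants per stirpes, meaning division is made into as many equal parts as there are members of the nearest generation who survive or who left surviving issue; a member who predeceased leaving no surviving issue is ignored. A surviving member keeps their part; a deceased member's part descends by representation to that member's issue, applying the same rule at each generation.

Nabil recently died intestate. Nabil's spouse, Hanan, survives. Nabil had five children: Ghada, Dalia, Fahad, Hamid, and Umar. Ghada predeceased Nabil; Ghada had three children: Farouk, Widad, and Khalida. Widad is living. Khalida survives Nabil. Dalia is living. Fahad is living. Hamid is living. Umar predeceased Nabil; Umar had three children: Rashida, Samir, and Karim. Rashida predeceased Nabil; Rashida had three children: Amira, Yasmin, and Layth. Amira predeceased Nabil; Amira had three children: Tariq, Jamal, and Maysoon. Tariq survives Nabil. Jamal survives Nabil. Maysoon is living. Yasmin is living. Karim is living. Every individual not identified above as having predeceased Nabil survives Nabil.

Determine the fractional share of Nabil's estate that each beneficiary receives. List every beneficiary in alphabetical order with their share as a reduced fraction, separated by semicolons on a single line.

Dalia 3/25; Fahad 3/25; Farouk 1/25; Hamid 3/25; Hanan 2/5; Jamal 1/225; Karim 1/25; Khalida 1/25; Layth 1/75; Maysoon 1/225; Samir 1/25; Tariq 1/225; Widad 1/25; Yasmin 1/75

Hanan, as surviving spouse, takes 2/5.
The remaining 3/5 passes to Nabil's descendants per stirpes.
The 3/5 is divided into 5 equal shares of 3/25 among Ghada, Dalia, Fahad, Hamid, Umar.
Ghada predeceased; the 3/25 allotted to Ghada's branch passes to Ghada's issue by representation.
The 3/25 is divided into 3 equal shares of 1/25 among Farouk, Widad, Khalida.
Farouk is living and takes 1/25.
Widad is living and takes 1/25.
Khalida is living and takes 1/25.
Dalia is living and takes 3/25.
Fahad is living and takes 3/25.
Hamid is living and takes 3/25.
Umar predeceased; the 3/25 allotted to Umar's branch passes to Umar's issue by representation.
The 3/25 is divided into 3 equal shares of 1/25 among Rashida, Samir, Karim.
Rashida predeceased; the 1/25 allotted to Rashida's branch passes to Rashida's issue by representation.
The 1/25 is divided into 3 equal shares of 1/75 among Amira, Yasmin, Layth.
Amira predeceased; the 1/75 allotted to Amira's branch passes to Amira's issue by representation.
The 1/75 is divided into 3 equal shares of 1/225 among Tariq, Jamal, Maysoon.
Tariq is living and takes 1/225.
Jamal is living and takes 1/225.
Maysoon is living and takes 1/225.
Yasmin is living and takes 1/75.
Layth is living and takes 1/75.
Samir is living and takes 1/25.
Karim is living and takes 1/25.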